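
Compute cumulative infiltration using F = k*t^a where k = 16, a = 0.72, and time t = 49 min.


F = k * t^a = 16 * 49^0.72
F = 16 * 16.479392

263.6703 mm


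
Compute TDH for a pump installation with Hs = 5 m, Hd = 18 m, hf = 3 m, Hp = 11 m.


TDH = Hs + Hd + hf + Hp = 5 + 18 + 3 + 11 = 37

37 m


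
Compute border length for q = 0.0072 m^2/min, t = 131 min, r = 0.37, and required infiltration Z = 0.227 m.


L = q*t/((1+r)*Z)
L = 0.0072*131/((1+0.37)*0.227)
L = 0.9432/0.31099

3.0329 m


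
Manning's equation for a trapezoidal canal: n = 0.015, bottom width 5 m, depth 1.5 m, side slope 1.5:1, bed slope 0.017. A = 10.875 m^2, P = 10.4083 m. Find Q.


R = A/P = 10.875/10.4083 = 1.044839
Q = (1/0.015) * 10.875 * 1.044839^(2/3) * 0.017^0.5

97.3334 m^3/s


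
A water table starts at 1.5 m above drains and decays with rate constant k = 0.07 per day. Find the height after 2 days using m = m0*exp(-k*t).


m = m0 * exp(-k*t)
m = 1.5 * exp(-0.07 * 2)
m = 1.5 * exp(-0.1400)

1.3040 m


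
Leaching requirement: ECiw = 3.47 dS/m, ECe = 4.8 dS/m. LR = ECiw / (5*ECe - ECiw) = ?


LR = ECiw / (5*ECe - ECiw)
LR = 3.47 / (5*4.8 - 3.47)
LR = 3.47 / 20.5300

0.1690


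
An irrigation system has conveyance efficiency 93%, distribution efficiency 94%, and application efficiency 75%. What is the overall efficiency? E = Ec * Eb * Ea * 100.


Ec = 0.93, Eb = 0.94, Ea = 0.75
E = 0.93 * 0.94 * 0.75 * 100 = 65.5650%

65.5650 %


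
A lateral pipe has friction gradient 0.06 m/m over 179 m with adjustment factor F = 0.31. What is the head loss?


hf = J * L * F = 0.06 * 179 * 0.31 = 3.3294 m

3.3294 m


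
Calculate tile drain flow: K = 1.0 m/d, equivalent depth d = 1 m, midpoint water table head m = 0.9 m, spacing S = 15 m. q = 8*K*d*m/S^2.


q = 8*K*d*m/S^2
q = 8*1.0*1*0.9/15^2
q = 7.2000 / 225

0.0320 m/d


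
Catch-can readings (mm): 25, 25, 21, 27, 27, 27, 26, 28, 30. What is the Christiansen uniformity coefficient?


mean = 26.222222 mm
MAD = 1.753086 mm
CU = (1 - 1.753086/26.222222)*100

93.3145 %


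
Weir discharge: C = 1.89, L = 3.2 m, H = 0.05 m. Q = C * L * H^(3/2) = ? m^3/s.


Q = C * L * H^(3/2) = 1.89 * 3.2 * 0.05^1.5 = 1.89 * 3.2 * 0.011180

0.0676 m^3/s


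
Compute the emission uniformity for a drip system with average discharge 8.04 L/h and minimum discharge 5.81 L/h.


EU = (q_min/q_avg)*100 = (5.81/8.04)*100 = 72.2637%

72.2637 %


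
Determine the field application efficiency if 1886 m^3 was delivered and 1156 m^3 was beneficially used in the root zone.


Ea = V_root / V_field * 100 = 1156 / 1886 * 100 = 61.2937%

61.2937 %


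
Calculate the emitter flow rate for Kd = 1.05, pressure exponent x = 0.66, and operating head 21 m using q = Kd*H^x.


q = Kd * H^x = 1.05 * 21^0.66 = 1.05 * 7.458727

7.8317 L/h


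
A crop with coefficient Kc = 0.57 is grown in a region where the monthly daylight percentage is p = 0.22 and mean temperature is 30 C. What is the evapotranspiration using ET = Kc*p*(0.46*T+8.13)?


ET = Kc * p * (0.46*T + 8.13)
ET = 0.57 * 0.22 * (0.46*30 + 8.13)
ET = 0.57 * 0.22 * 21.9300

2.7500 mm/day


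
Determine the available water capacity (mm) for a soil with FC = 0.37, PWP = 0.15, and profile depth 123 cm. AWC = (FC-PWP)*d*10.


AWC = (FC - PWP) * d * 10
AWC = (0.37 - 0.15) * 123 * 10
AWC = 0.2200 * 123 * 10

270.6000 mm


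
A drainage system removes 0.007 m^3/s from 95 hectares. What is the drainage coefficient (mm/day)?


DC = Q * 86400 / (A * 10000) * 1000
DC = 0.007 * 86400 / (95 * 10000) * 1000
DC = 604800.0000 / 950000

0.6366 mm/day


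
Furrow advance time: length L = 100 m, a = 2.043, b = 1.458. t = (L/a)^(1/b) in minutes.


t = (L/a)^(1/b)
t = (100/2.043)^(1/1.458)
t = 48.947626^(1/1.458)

14.4191 min


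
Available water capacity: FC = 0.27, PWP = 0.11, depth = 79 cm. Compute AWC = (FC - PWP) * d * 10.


AWC = (FC - PWP) * d * 10
AWC = (0.27 - 0.11) * 79 * 10
AWC = 0.1600 * 79 * 10

126.4000 mm


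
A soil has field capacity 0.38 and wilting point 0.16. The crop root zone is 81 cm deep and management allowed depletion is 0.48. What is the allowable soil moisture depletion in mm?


SMD = (FC - PWP) * d * MAD * 10
SMD = (0.38 - 0.16) * 81 * 0.48 * 10
SMD = 0.2200 * 81 * 0.48 * 10

85.5360 mm


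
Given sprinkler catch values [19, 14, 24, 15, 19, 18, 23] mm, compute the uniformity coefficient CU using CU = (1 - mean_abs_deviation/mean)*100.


mean = 18.857143 mm
MAD = 2.734694 mm
CU = (1 - 2.734694/18.857143)*100

85.4978 %


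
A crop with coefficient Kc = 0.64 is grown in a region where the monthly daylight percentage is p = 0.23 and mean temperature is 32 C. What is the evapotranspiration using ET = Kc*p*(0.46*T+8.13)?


ET = Kc * p * (0.46*T + 8.13)
ET = 0.64 * 0.23 * (0.46*32 + 8.13)
ET = 0.64 * 0.23 * 22.8500

3.3635 mm/day


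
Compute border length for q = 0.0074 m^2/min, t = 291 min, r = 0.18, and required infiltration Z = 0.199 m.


L = q*t/((1+r)*Z)
L = 0.0074*291/((1+0.18)*0.199)
L = 2.1534/0.23482

9.1704 m


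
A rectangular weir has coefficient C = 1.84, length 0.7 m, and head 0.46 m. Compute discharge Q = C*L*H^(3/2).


Q = C * L * H^(3/2) = 1.84 * 0.7 * 0.46^1.5 = 1.84 * 0.7 * 0.311987

0.4018 m^3/s


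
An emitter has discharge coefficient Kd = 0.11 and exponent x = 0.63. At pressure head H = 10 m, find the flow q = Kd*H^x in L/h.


q = Kd * H^x = 0.11 * 10^0.63 = 0.11 * 4.265795

0.4692 L/h


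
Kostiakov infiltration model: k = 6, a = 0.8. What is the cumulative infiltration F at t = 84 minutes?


F = k * t^a = 6 * 84^0.8
F = 6 * 34.627683

207.7661 mm


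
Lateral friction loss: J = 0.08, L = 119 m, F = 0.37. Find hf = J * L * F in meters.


hf = J * L * F = 0.08 * 119 * 0.37 = 3.5224 m

3.5224 m


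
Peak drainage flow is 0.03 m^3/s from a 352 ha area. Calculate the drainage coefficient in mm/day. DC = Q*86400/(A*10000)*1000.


DC = Q * 86400 / (A * 10000) * 1000
DC = 0.03 * 86400 / (352 * 10000) * 1000
DC = 2592000.0000 / 3520000

0.7364 mm/day


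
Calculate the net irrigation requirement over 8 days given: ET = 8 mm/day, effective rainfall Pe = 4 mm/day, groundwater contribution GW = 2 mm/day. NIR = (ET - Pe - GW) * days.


Daily deficit = ET - Pe - GW = 8 - 4 - 2 = 2 mm/day
NIR = 2 * 8 = 16 mm

16.0000 mm


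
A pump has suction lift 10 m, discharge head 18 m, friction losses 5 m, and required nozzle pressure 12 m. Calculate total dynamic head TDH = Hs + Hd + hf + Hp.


TDH = Hs + Hd + hf + Hp = 10 + 18 + 5 + 12 = 45

45 m


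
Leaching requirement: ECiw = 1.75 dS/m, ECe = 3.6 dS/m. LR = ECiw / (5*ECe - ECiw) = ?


LR = ECiw / (5*ECe - ECiw)
LR = 1.75 / (5*3.6 - 1.75)
LR = 1.75 / 16.2500

0.1077


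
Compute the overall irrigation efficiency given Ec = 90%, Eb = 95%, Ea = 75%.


Ec = 0.9, Eb = 0.95, Ea = 0.75
E = 0.9 * 0.95 * 0.75 * 100 = 64.1250%

64.1250 %


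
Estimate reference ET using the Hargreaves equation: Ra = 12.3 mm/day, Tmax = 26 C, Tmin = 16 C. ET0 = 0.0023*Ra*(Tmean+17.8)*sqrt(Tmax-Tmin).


Tmean = (Tmax + Tmin)/2 = (26 + 16)/2 = 21.0
ET0 = 0.0023 * 12.3 * (21.0 + 17.8) * sqrt(26 - 16)
ET0 = 0.0023 * 12.3 * 38.8 * 3.162278

3.4711 mm/day


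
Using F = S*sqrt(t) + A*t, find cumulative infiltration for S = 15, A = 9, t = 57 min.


F = S*sqrt(t) + A*t
F = 15*sqrt(57) + 9*57
F = 15*7.549834 + 513

626.2475 mm


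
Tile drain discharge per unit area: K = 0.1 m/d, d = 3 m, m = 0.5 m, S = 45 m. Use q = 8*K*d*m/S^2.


q = 8*K*d*m/S^2
q = 8*0.1*3*0.5/45^2
q = 1.2000 / 2025

5.9259e-04 m/d


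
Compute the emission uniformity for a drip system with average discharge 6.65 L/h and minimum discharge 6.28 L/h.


EU = (q_min/q_avg)*100 = (6.28/6.65)*100 = 94.4361%

94.4361 %


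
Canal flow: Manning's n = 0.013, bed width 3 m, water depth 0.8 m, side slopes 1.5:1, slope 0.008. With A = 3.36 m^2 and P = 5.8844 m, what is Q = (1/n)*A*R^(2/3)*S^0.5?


R = A/P = 3.36/5.8844 = 0.571001
Q = (1/0.013) * 3.36 * 0.571001^(2/3) * 0.008^0.5

15.9110 m^3/s


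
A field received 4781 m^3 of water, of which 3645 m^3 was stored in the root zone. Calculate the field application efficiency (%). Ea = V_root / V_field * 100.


Ea = V_root / V_field * 100 = 3645 / 4781 * 100 = 76.2393%

76.2393 %


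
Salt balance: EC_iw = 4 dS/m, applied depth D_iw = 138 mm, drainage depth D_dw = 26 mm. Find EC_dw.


EC_dw = EC_iw * D_iw / D_dw
EC_dw = 4 * 138 / 26
EC_dw = 552 / 26

21.2308 dS/m


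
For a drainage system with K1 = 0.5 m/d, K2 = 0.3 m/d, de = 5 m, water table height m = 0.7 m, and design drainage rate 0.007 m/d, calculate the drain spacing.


S^2 = 8*K2*de*m/q + 4*K1*m^2/q
S^2 = 8*0.3*5*0.7/0.007 + 4*0.5*0.7^2/0.007
S = sqrt(1340.0000)

36.6060 m


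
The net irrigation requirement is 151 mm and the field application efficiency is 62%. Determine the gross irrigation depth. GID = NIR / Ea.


Ea = 62% = 0.62
GID = NIR / Ea = 151 / 0.62 = 243.5484 mm

243.5484 mm


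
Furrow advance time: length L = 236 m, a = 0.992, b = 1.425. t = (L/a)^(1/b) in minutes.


t = (L/a)^(1/b)
t = (236/0.992)^(1/1.425)
t = 237.903226^(1/1.425)

46.5210 min


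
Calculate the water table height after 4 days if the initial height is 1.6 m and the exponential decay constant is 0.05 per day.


m = m0 * exp(-k*t)
m = 1.6 * exp(-0.05 * 4)
m = 1.6 * exp(-0.2000)

1.3100 m


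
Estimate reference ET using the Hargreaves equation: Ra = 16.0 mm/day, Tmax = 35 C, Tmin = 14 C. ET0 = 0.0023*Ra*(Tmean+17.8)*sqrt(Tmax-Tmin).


Tmean = (Tmax + Tmin)/2 = (35 + 14)/2 = 24.5
ET0 = 0.0023 * 16.0 * (24.5 + 17.8) * sqrt(35 - 14)
ET0 = 0.0023 * 16.0 * 42.3 * 4.582576

7.1334 mm/day


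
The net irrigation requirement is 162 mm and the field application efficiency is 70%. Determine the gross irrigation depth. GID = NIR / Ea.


Ea = 70% = 0.7
GID = NIR / Ea = 162 / 0.7 = 231.4286 mm

231.4286 mm


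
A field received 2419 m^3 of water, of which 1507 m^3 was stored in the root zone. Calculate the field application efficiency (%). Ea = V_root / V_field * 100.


Ea = V_root / V_field * 100 = 1507 / 2419 * 100 = 62.2985%

62.2985 %


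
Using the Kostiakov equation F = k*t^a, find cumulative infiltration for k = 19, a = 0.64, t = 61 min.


F = k * t^a = 19 * 61^0.64
F = 19 * 13.887085

263.8546 mm


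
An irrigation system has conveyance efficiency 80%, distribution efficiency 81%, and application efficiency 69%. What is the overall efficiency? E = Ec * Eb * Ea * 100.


Ec = 0.8, Eb = 0.81, Ea = 0.69
E = 0.8 * 0.81 * 0.69 * 100 = 44.7120%

44.7120 %


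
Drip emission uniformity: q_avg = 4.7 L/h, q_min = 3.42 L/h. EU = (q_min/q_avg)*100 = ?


EU = (q_min/q_avg)*100 = (3.42/4.7)*100 = 72.7660%

72.7660 %


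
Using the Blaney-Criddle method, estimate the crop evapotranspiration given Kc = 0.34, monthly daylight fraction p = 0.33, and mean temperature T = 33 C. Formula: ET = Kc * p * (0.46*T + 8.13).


ET = Kc * p * (0.46*T + 8.13)
ET = 0.34 * 0.33 * (0.46*33 + 8.13)
ET = 0.34 * 0.33 * 23.3100

2.6154 mm/day


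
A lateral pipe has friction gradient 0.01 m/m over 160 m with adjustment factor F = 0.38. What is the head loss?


hf = J * L * F = 0.01 * 160 * 0.38 = 0.6080 m

0.6080 m


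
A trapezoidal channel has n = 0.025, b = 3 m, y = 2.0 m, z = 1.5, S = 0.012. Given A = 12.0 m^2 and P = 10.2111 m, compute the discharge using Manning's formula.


R = A/P = 12.0/10.2111 = 1.175192
Q = (1/0.025) * 12.0 * 1.175192^(2/3) * 0.012^0.5

58.5560 m^3/s


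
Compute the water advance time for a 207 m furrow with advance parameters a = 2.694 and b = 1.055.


t = (L/a)^(1/b)
t = (207/2.694)^(1/1.055)
t = 76.837416^(1/1.055)

61.2735 min


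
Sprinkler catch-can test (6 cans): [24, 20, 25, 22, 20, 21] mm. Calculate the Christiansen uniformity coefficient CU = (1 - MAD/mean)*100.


mean = 22.000000 mm
MAD = 1.666667 mm
CU = (1 - 1.666667/22.000000)*100

92.4242 %


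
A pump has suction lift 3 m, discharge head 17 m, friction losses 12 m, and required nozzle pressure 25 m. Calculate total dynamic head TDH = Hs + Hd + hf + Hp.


TDH = Hs + Hd + hf + Hp = 3 + 17 + 12 + 25 = 57

57 m


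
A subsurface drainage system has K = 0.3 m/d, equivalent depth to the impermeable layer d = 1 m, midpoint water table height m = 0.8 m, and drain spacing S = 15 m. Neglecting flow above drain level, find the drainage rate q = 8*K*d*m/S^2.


q = 8*K*d*m/S^2
q = 8*0.3*1*0.8/15^2
q = 1.9200 / 225

0.0085 m/d


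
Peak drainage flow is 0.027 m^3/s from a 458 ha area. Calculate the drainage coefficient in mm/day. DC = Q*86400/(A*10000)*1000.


DC = Q * 86400 / (A * 10000) * 1000
DC = 0.027 * 86400 / (458 * 10000) * 1000
DC = 2332800.0000 / 4580000

0.5093 mm/day


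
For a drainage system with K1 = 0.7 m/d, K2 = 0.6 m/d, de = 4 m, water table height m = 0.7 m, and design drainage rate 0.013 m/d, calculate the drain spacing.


S^2 = 8*K2*de*m/q + 4*K1*m^2/q
S^2 = 8*0.6*4*0.7/0.013 + 4*0.7*0.7^2/0.013
S = sqrt(1139.3846)

33.7548 m


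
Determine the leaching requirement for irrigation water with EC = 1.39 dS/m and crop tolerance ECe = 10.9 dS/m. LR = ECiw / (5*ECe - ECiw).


LR = ECiw / (5*ECe - ECiw)
LR = 1.39 / (5*10.9 - 1.39)
LR = 1.39 / 53.1100

0.0262


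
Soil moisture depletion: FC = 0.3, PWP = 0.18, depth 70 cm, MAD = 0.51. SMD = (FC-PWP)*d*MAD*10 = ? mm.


SMD = (FC - PWP) * d * MAD * 10
SMD = (0.3 - 0.18) * 70 * 0.51 * 10
SMD = 0.1200 * 70 * 0.51 * 10

42.8400 mm


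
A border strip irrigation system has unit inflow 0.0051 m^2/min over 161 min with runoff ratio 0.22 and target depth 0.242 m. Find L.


L = q*t/((1+r)*Z)
L = 0.0051*161/((1+0.22)*0.242)
L = 0.8211/0.29524

2.7811 m


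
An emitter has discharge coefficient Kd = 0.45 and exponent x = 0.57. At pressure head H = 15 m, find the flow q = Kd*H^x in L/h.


q = Kd * H^x = 0.45 * 15^0.57 = 0.45 * 4.681360

2.1066 L/h


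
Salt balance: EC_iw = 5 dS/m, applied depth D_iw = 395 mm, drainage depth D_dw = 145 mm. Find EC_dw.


EC_dw = EC_iw * D_iw / D_dw
EC_dw = 5 * 395 / 145
EC_dw = 1975 / 145

13.6207 dS/m


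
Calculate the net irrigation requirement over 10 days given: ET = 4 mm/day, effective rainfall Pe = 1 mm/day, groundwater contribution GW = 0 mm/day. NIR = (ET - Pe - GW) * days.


Daily deficit = ET - Pe - GW = 4 - 1 - 0 = 3 mm/day
NIR = 3 * 10 = 30 mm

30.0000 mm


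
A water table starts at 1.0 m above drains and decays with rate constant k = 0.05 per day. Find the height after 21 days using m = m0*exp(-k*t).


m = m0 * exp(-k*t)
m = 1.0 * exp(-0.05 * 21)
m = 1.0 * exp(-1.0500)

0.3499 m


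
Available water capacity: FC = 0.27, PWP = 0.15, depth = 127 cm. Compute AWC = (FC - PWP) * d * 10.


AWC = (FC - PWP) * d * 10
AWC = (0.27 - 0.15) * 127 * 10
AWC = 0.1200 * 127 * 10

152.4000 mm


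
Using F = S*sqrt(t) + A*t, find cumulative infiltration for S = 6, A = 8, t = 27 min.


F = S*sqrt(t) + A*t
F = 6*sqrt(27) + 8*27
F = 6*5.196152 + 216

247.1769 mm


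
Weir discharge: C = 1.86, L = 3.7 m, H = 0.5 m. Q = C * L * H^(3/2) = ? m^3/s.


Q = C * L * H^(3/2) = 1.86 * 3.7 * 0.5^1.5 = 1.86 * 3.7 * 0.353553

2.4332 m^3/s


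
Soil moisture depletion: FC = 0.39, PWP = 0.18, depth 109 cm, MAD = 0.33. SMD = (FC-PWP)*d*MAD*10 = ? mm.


SMD = (FC - PWP) * d * MAD * 10
SMD = (0.39 - 0.18) * 109 * 0.33 * 10
SMD = 0.2100 * 109 * 0.33 * 10

75.5370 mm


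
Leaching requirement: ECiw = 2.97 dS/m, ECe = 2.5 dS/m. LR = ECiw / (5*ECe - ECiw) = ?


LR = ECiw / (5*ECe - ECiw)
LR = 2.97 / (5*2.5 - 2.97)
LR = 2.97 / 9.5300

0.3116


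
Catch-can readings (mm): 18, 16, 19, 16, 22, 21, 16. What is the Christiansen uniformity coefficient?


mean = 18.285714 mm
MAD = 2.040816 mm
CU = (1 - 2.040816/18.285714)*100

88.8393 %


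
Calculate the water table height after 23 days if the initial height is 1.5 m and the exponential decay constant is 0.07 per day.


m = m0 * exp(-k*t)
m = 1.5 * exp(-0.07 * 23)
m = 1.5 * exp(-1.6100)

0.2998 m


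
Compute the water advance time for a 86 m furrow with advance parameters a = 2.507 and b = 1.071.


t = (L/a)^(1/b)
t = (86/2.507)^(1/1.071)
t = 34.303949^(1/1.071)

27.1370 min


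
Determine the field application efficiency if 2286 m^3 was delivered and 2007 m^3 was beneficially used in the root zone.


Ea = V_root / V_field * 100 = 2007 / 2286 * 100 = 87.7953%

87.7953 %


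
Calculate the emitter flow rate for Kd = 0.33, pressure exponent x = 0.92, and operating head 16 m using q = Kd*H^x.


q = Kd * H^x = 0.33 * 16^0.92 = 0.33 * 12.817118

4.2296 L/h


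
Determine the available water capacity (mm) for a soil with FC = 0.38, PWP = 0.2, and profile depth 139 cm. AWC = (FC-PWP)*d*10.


AWC = (FC - PWP) * d * 10
AWC = (0.38 - 0.2) * 139 * 10
AWC = 0.1800 * 139 * 10

250.2000 mm


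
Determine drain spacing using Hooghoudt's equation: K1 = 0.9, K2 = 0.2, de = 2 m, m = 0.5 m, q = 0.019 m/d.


S^2 = 8*K2*de*m/q + 4*K1*m^2/q
S^2 = 8*0.2*2*0.5/0.019 + 4*0.9*0.5^2/0.019
S = sqrt(131.5789)

11.4708 m


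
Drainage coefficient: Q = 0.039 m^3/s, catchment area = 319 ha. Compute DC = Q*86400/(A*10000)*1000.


DC = Q * 86400 / (A * 10000) * 1000
DC = 0.039 * 86400 / (319 * 10000) * 1000
DC = 3369600.0000 / 3190000

1.0563 mm/day


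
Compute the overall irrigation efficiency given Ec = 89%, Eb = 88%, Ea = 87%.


Ec = 0.89, Eb = 0.88, Ea = 0.87
E = 0.89 * 0.88 * 0.87 * 100 = 68.1384%

68.1384 %


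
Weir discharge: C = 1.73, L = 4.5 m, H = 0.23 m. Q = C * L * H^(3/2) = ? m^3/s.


Q = C * L * H^(3/2) = 1.73 * 4.5 * 0.23^1.5 = 1.73 * 4.5 * 0.110304

0.8587 m^3/s


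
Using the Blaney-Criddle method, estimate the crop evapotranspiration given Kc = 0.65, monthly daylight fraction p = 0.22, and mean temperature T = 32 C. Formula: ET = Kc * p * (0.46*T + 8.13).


ET = Kc * p * (0.46*T + 8.13)
ET = 0.65 * 0.22 * (0.46*32 + 8.13)
ET = 0.65 * 0.22 * 22.8500

3.2676 mm/day


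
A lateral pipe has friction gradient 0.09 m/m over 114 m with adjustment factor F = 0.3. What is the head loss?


hf = J * L * F = 0.09 * 114 * 0.3 = 3.0780 m

3.0780 m


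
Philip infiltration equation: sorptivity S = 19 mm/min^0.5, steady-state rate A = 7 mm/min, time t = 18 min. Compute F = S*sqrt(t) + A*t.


F = S*sqrt(t) + A*t
F = 19*sqrt(18) + 7*18
F = 19*4.242641 + 126

206.6102 mm


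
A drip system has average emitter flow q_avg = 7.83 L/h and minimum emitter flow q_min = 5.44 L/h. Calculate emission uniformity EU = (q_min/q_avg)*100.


EU = (q_min/q_avg)*100 = (5.44/7.83)*100 = 69.4764%

69.4764 %


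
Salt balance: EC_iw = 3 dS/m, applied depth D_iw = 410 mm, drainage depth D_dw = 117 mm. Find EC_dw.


EC_dw = EC_iw * D_iw / D_dw
EC_dw = 3 * 410 / 117
EC_dw = 1230 / 117

10.5128 dS/m


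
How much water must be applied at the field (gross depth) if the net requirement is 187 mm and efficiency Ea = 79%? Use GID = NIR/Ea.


Ea = 79% = 0.79
GID = NIR / Ea = 187 / 0.79 = 236.7089 mm

236.7089 mm


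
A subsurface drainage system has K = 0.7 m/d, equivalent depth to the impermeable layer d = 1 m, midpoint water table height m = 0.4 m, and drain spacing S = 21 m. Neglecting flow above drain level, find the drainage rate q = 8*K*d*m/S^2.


q = 8*K*d*m/S^2
q = 8*0.7*1*0.4/21^2
q = 2.2400 / 441

0.0051 m/d


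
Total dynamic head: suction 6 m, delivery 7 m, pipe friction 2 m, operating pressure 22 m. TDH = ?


TDH = Hs + Hd + hf + Hp = 6 + 7 + 2 + 22 = 37

37 m


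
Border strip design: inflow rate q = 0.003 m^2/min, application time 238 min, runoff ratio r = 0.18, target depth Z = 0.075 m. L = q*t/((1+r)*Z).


L = q*t/((1+r)*Z)
L = 0.003*238/((1+0.18)*0.075)
L = 0.714/0.0885

8.0678 m


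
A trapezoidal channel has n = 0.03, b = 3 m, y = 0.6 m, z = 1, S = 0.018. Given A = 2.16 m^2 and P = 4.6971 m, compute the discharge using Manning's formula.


R = A/P = 2.16/4.6971 = 0.459858
Q = (1/0.03) * 2.16 * 0.459858^(2/3) * 0.018^0.5

5.7551 m^3/s


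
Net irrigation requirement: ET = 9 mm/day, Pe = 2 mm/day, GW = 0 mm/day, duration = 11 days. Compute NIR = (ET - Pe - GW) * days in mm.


Daily deficit = ET - Pe - GW = 9 - 2 - 0 = 7 mm/day
NIR = 7 * 11 = 77 mm

77.0000 mm


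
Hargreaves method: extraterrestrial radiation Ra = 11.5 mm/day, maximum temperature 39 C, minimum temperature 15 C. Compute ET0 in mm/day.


Tmean = (Tmax + Tmin)/2 = (39 + 15)/2 = 27.0
ET0 = 0.0023 * 11.5 * (27.0 + 17.8) * sqrt(39 - 15)
ET0 = 0.0023 * 11.5 * 44.8 * 4.898979

5.8051 mm/day


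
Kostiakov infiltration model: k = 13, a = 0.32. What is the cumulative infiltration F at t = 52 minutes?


F = k * t^a = 13 * 52^0.32
F = 13 * 3.540960

46.0325 mm


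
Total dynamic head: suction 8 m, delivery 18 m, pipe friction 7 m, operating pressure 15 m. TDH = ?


TDH = Hs + Hd + hf + Hp = 8 + 18 + 7 + 15 = 48

48 m


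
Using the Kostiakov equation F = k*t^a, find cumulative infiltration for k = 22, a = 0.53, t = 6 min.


F = k * t^a = 22 * 6^0.53
F = 22 * 2.584760

56.8647 mm


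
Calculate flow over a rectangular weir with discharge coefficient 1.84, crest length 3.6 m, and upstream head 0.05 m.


Q = C * L * H^(3/2) = 1.84 * 3.6 * 0.05^1.5 = 1.84 * 3.6 * 0.011180

0.0741 m^3/s


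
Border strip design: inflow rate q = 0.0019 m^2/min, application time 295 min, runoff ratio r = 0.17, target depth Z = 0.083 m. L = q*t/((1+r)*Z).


L = q*t/((1+r)*Z)
L = 0.0019*295/((1+0.17)*0.083)
L = 0.5605/0.09711

5.7718 m


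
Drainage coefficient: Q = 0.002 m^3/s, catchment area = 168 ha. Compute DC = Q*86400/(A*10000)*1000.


DC = Q * 86400 / (A * 10000) * 1000
DC = 0.002 * 86400 / (168 * 10000) * 1000
DC = 172800.0000 / 1680000

0.1029 mm/day


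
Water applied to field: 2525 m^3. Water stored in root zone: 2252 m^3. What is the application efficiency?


Ea = V_root / V_field * 100 = 2252 / 2525 * 100 = 89.1881%

89.1881 %


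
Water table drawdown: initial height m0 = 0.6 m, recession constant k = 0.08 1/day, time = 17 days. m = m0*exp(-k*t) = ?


m = m0 * exp(-k*t)
m = 0.6 * exp(-0.08 * 17)
m = 0.6 * exp(-1.3600)

0.1540 m


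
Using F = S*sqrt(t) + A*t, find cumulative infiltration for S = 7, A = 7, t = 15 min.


F = S*sqrt(t) + A*t
F = 7*sqrt(15) + 7*15
F = 7*3.872983 + 105

132.1109 mm


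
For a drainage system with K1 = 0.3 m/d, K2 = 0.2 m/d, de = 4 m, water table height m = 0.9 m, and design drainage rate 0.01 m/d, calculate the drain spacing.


S^2 = 8*K2*de*m/q + 4*K1*m^2/q
S^2 = 8*0.2*4*0.9/0.01 + 4*0.3*0.9^2/0.01
S = sqrt(673.2000)

25.9461 m


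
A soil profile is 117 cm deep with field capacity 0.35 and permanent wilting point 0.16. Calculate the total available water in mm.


AWC = (FC - PWP) * d * 10
AWC = (0.35 - 0.16) * 117 * 10
AWC = 0.1900 * 117 * 10

222.3000 mm


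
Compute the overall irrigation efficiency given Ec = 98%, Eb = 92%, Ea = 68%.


Ec = 0.98, Eb = 0.92, Ea = 0.68
E = 0.98 * 0.92 * 0.68 * 100 = 61.3088%

61.3088 %


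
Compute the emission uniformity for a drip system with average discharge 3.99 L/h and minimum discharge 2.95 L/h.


EU = (q_min/q_avg)*100 = (2.95/3.99)*100 = 73.9348%

73.9348 %


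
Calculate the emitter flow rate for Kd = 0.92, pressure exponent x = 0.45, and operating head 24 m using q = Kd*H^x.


q = Kd * H^x = 0.92 * 24^0.45 = 0.92 * 4.179218

3.8449 L/h


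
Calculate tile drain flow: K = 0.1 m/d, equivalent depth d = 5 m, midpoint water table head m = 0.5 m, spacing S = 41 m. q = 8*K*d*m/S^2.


q = 8*K*d*m/S^2
q = 8*0.1*5*0.5/41^2
q = 2.0000 / 1681

0.0012 m/d


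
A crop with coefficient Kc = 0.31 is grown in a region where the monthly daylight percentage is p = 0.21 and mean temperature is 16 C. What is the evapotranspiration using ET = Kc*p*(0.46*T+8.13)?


ET = Kc * p * (0.46*T + 8.13)
ET = 0.31 * 0.21 * (0.46*16 + 8.13)
ET = 0.31 * 0.21 * 15.4900

1.0084 mm/day


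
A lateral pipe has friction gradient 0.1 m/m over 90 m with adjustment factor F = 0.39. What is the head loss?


hf = J * L * F = 0.1 * 90 * 0.39 = 3.5100 m

3.5100 m


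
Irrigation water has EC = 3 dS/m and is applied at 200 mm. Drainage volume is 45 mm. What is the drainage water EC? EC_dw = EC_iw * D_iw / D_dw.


EC_dw = EC_iw * D_iw / D_dw
EC_dw = 3 * 200 / 45
EC_dw = 600 / 45

13.3333 dS/m


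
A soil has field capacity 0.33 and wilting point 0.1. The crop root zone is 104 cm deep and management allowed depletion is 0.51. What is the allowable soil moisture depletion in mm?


SMD = (FC - PWP) * d * MAD * 10
SMD = (0.33 - 0.1) * 104 * 0.51 * 10
SMD = 0.2300 * 104 * 0.51 * 10

121.9920 mm


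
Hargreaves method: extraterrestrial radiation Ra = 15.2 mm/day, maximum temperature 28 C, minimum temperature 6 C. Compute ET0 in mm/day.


Tmean = (Tmax + Tmin)/2 = (28 + 6)/2 = 17.0
ET0 = 0.0023 * 15.2 * (17.0 + 17.8) * sqrt(28 - 6)
ET0 = 0.0023 * 15.2 * 34.8 * 4.690416

5.7064 mm/day


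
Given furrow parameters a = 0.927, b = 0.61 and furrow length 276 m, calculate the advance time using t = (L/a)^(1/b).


t = (L/a)^(1/b)
t = (276/0.927)^(1/0.61)
t = 297.734628^(1/0.61)

11362.0827 min


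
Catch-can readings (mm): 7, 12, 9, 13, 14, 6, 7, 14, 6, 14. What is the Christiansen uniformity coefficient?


mean = 10.200000 mm
MAD = 3.200000 mm
CU = (1 - 3.200000/10.200000)*100

68.6275 %


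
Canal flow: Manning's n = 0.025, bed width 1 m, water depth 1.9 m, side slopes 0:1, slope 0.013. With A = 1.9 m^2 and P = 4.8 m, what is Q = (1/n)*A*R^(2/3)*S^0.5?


R = A/P = 1.9/4.8 = 0.395833
Q = (1/0.025) * 1.9 * 0.395833^(2/3) * 0.013^0.5

4.6715 m^3/s


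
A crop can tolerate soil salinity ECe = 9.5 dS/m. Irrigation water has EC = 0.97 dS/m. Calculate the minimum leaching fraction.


LR = ECiw / (5*ECe - ECiw)
LR = 0.97 / (5*9.5 - 0.97)
LR = 0.97 / 46.5300

0.0208


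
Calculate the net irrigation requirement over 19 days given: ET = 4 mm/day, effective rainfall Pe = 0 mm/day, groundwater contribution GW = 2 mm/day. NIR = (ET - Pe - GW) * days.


Daily deficit = ET - Pe - GW = 4 - 0 - 2 = 2 mm/day
NIR = 2 * 19 = 38 mm

38.0000 mm


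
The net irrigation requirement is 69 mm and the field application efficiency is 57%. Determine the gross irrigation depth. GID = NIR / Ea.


Ea = 57% = 0.57
GID = NIR / Ea = 69 / 0.57 = 121.0526 mm

121.0526 mm


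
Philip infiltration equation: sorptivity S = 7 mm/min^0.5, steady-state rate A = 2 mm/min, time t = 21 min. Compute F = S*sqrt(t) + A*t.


F = S*sqrt(t) + A*t
F = 7*sqrt(21) + 2*21
F = 7*4.582576 + 42

74.0780 mm


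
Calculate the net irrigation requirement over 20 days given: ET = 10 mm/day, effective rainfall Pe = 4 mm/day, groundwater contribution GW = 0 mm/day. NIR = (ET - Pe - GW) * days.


Daily deficit = ET - Pe - GW = 10 - 4 - 0 = 6 mm/day
NIR = 6 * 20 = 120 mm

120.0000 mm


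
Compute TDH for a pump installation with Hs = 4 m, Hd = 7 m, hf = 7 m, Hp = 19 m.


TDH = Hs + Hd + hf + Hp = 4 + 7 + 7 + 19 = 37

37 m


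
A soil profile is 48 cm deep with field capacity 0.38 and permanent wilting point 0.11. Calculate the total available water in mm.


AWC = (FC - PWP) * d * 10
AWC = (0.38 - 0.11) * 48 * 10
AWC = 0.2700 * 48 * 10

129.6000 mm


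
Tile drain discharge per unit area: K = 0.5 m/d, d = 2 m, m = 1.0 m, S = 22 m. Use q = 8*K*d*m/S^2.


q = 8*K*d*m/S^2
q = 8*0.5*2*1.0/22^2
q = 8.0000 / 484

0.0165 m/d


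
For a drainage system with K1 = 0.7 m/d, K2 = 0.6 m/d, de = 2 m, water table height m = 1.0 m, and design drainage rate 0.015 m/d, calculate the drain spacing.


S^2 = 8*K2*de*m/q + 4*K1*m^2/q
S^2 = 8*0.6*2*1.0/0.015 + 4*0.7*1.0^2/0.015
S = sqrt(826.6667)

28.7518 m


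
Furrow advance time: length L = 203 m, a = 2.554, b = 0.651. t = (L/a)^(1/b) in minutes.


t = (L/a)^(1/b)
t = (203/2.554)^(1/0.651)
t = 79.483164^(1/0.651)

829.8688 min


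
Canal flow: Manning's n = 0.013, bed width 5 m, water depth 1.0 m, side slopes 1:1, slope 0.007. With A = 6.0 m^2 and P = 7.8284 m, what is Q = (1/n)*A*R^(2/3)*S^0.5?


R = A/P = 6.0/7.8284 = 0.766440
Q = (1/0.013) * 6.0 * 0.766440^(2/3) * 0.007^0.5

32.3402 m^3/s


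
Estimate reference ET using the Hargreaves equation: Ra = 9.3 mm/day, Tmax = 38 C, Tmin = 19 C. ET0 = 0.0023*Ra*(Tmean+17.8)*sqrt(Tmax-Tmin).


Tmean = (Tmax + Tmin)/2 = (38 + 19)/2 = 28.5
ET0 = 0.0023 * 9.3 * (28.5 + 17.8) * sqrt(38 - 19)
ET0 = 0.0023 * 9.3 * 46.3 * 4.358899

4.3169 mm/day


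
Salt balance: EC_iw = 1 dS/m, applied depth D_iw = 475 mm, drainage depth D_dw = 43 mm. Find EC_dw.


EC_dw = EC_iw * D_iw / D_dw
EC_dw = 1 * 475 / 43
EC_dw = 475 / 43

11.0465 dS/m


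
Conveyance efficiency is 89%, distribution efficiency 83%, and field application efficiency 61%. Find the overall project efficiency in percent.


Ec = 0.89, Eb = 0.83, Ea = 0.61
E = 0.89 * 0.83 * 0.61 * 100 = 45.0607%

45.0607 %


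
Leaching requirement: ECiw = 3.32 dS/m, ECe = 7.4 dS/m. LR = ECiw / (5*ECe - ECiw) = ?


LR = ECiw / (5*ECe - ECiw)
LR = 3.32 / (5*7.4 - 3.32)
LR = 3.32 / 33.6800

0.0986


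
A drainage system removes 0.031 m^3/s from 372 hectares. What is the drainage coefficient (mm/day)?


DC = Q * 86400 / (A * 10000) * 1000
DC = 0.031 * 86400 / (372 * 10000) * 1000
DC = 2678400.0000 / 3720000

0.7200 mm/day


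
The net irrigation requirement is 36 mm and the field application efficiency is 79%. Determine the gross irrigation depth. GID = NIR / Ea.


Ea = 79% = 0.79
GID = NIR / Ea = 36 / 0.79 = 45.5696 mm

45.5696 mm


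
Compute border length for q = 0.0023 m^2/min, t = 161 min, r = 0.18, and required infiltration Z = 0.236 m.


L = q*t/((1+r)*Z)
L = 0.0023*161/((1+0.18)*0.236)
L = 0.3703/0.27848

1.3297 m


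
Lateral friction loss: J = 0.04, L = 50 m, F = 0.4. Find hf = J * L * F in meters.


hf = J * L * F = 0.04 * 50 * 0.4 = 0.8000 m

0.8000 m


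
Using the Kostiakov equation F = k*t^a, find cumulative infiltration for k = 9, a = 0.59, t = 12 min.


F = k * t^a = 9 * 12^0.59
F = 9 * 4.332284

38.9906 mm


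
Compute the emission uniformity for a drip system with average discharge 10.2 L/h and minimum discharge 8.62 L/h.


EU = (q_min/q_avg)*100 = (8.62/10.2)*100 = 84.5098%

84.5098 %


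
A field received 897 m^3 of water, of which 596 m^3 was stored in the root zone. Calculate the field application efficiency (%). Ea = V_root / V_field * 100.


Ea = V_root / V_field * 100 = 596 / 897 * 100 = 66.4437%

66.4437 %


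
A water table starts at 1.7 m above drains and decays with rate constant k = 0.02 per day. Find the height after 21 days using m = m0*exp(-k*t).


m = m0 * exp(-k*t)
m = 1.7 * exp(-0.02 * 21)
m = 1.7 * exp(-0.4200)

1.1170 m


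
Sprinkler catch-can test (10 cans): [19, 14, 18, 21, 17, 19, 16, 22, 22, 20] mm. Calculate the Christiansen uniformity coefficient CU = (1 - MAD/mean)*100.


mean = 18.800000 mm
MAD = 2.040000 mm
CU = (1 - 2.040000/18.800000)*100

89.1489 %


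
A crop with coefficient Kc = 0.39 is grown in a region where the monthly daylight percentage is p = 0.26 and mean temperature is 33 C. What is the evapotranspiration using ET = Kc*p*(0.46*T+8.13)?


ET = Kc * p * (0.46*T + 8.13)
ET = 0.39 * 0.26 * (0.46*33 + 8.13)
ET = 0.39 * 0.26 * 23.3100

2.3636 mm/day


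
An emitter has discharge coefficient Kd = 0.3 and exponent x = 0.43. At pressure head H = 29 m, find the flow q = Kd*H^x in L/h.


q = Kd * H^x = 0.3 * 29^0.43 = 0.3 * 4.254330

1.2763 L/h


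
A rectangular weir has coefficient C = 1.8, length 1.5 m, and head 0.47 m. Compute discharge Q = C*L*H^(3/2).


Q = C * L * H^(3/2) = 1.8 * 1.5 * 0.47^1.5 = 1.8 * 1.5 * 0.322216

0.8700 m^3/s


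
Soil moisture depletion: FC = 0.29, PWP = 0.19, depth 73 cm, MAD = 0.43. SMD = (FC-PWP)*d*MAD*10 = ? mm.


SMD = (FC - PWP) * d * MAD * 10
SMD = (0.29 - 0.19) * 73 * 0.43 * 10
SMD = 0.1000 * 73 * 0.43 * 10

31.3900 mm


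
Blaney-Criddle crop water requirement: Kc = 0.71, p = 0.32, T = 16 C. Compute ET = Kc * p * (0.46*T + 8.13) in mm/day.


ET = Kc * p * (0.46*T + 8.13)
ET = 0.71 * 0.32 * (0.46*16 + 8.13)
ET = 0.71 * 0.32 * 15.4900

3.5193 mm/day


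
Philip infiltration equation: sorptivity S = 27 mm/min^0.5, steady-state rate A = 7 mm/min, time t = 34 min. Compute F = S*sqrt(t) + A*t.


F = S*sqrt(t) + A*t
F = 27*sqrt(34) + 7*34
F = 27*5.830952 + 238

395.4357 mm


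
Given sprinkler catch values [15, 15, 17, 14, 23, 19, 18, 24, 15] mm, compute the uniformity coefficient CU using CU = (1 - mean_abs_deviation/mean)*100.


mean = 17.777778 mm
MAD = 2.864198 mm
CU = (1 - 2.864198/17.777778)*100

83.8889 %


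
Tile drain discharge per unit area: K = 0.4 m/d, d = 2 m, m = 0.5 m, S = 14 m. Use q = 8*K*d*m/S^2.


q = 8*K*d*m/S^2
q = 8*0.4*2*0.5/14^2
q = 3.2000 / 196

0.0163 m/d


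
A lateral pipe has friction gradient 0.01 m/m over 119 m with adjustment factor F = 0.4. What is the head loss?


hf = J * L * F = 0.01 * 119 * 0.4 = 0.4760 m

0.4760 m


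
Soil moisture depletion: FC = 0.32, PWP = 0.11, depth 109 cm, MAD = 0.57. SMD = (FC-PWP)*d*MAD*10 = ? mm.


SMD = (FC - PWP) * d * MAD * 10
SMD = (0.32 - 0.11) * 109 * 0.57 * 10
SMD = 0.2100 * 109 * 0.57 * 10

130.4730 mm


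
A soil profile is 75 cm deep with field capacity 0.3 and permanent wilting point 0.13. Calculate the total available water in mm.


AWC = (FC - PWP) * d * 10
AWC = (0.3 - 0.13) * 75 * 10
AWC = 0.1700 * 75 * 10

127.5000 mm


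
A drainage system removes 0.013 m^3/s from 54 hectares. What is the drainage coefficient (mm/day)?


DC = Q * 86400 / (A * 10000) * 1000
DC = 0.013 * 86400 / (54 * 10000) * 1000
DC = 1123200.0000 / 540000

2.0800 mm/day


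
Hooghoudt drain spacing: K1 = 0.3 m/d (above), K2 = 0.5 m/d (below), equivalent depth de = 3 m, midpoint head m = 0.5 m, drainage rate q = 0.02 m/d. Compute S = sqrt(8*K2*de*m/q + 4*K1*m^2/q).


S^2 = 8*K2*de*m/q + 4*K1*m^2/q
S^2 = 8*0.5*3*0.5/0.02 + 4*0.3*0.5^2/0.02
S = sqrt(315.0000)

17.7482 m


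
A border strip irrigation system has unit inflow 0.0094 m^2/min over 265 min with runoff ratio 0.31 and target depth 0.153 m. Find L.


L = q*t/((1+r)*Z)
L = 0.0094*265/((1+0.31)*0.153)
L = 2.491/0.20043

12.4283 m


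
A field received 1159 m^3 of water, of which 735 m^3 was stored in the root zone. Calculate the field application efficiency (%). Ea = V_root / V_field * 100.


Ea = V_root / V_field * 100 = 735 / 1159 * 100 = 63.4167%

63.4167 %


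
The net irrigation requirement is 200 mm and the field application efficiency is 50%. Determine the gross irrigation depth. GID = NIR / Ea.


Ea = 50% = 0.5
GID = NIR / Ea = 200 / 0.5 = 400.0000 mm

400.0000 mm


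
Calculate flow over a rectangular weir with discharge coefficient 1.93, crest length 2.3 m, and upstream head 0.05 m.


Q = C * L * H^(3/2) = 1.93 * 2.3 * 0.05^1.5 = 1.93 * 2.3 * 0.011180

0.0496 m^3/s


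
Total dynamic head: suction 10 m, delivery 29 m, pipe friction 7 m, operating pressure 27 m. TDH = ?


TDH = Hs + Hd + hf + Hp = 10 + 29 + 7 + 27 = 73

73 m


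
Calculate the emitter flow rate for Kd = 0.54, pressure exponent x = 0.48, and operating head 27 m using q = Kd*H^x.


q = Kd * H^x = 0.54 * 27^0.48 = 0.54 * 4.864684

2.6269 L/h


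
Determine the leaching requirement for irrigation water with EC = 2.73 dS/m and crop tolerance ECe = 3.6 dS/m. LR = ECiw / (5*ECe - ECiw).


LR = ECiw / (5*ECe - ECiw)
LR = 2.73 / (5*3.6 - 2.73)
LR = 2.73 / 15.2700

0.1788


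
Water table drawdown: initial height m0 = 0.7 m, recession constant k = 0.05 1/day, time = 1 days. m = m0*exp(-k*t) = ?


m = m0 * exp(-k*t)
m = 0.7 * exp(-0.05 * 1)
m = 0.7 * exp(-0.0500)

0.6659 m


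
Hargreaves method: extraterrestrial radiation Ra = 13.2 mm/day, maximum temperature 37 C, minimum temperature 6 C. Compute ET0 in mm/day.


Tmean = (Tmax + Tmin)/2 = (37 + 6)/2 = 21.5
ET0 = 0.0023 * 13.2 * (21.5 + 17.8) * sqrt(37 - 6)
ET0 = 0.0023 * 13.2 * 39.3 * 5.567764

6.6432 mm/day


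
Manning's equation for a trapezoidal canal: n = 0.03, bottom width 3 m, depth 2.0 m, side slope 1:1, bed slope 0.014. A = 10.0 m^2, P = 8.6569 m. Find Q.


R = A/P = 10.0/8.6569 = 1.155148
Q = (1/0.03) * 10.0 * 1.155148^(2/3) * 0.014^0.5

43.4211 m^3/s


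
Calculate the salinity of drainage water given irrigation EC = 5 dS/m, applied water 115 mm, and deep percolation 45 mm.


EC_dw = EC_iw * D_iw / D_dw
EC_dw = 5 * 115 / 45
EC_dw = 575 / 45

12.7778 dS/m


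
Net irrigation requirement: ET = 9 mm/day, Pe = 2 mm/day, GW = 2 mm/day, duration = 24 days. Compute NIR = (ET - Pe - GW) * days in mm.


Daily deficit = ET - Pe - GW = 9 - 2 - 2 = 5 mm/day
NIR = 5 * 24 = 120 mm

120.0000 mm


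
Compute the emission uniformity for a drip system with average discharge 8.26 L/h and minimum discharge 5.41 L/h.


EU = (q_min/q_avg)*100 = (5.41/8.26)*100 = 65.4964%

65.4964 %


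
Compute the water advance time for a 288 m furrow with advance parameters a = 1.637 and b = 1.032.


t = (L/a)^(1/b)
t = (288/1.637)^(1/1.032)
t = 175.931582^(1/1.032)

149.8721 min


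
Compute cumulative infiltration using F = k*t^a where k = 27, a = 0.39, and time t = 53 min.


F = k * t^a = 27 * 53^0.39
F = 27 * 4.704003

127.0081 mm


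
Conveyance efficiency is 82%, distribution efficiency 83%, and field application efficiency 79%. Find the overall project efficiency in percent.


Ec = 0.82, Eb = 0.83, Ea = 0.79
E = 0.82 * 0.83 * 0.79 * 100 = 53.7674%

53.7674 %


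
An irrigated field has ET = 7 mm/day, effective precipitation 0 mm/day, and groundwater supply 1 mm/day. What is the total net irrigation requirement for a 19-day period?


Daily deficit = ET - Pe - GW = 7 - 0 - 1 = 6 mm/day
NIR = 6 * 19 = 114 mm

114.0000 mm


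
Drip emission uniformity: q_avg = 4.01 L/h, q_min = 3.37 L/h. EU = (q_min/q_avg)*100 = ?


EU = (q_min/q_avg)*100 = (3.37/4.01)*100 = 84.0399%

84.0399 %


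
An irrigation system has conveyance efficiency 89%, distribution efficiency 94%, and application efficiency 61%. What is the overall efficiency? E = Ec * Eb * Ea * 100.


Ec = 0.89, Eb = 0.94, Ea = 0.61
E = 0.89 * 0.94 * 0.61 * 100 = 51.0326%

51.0326 %


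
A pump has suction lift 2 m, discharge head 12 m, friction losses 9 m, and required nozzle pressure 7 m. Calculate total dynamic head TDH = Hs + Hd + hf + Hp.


TDH = Hs + Hd + hf + Hp = 2 + 12 + 9 + 7 = 30

30 m


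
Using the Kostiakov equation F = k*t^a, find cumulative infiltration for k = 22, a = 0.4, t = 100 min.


F = k * t^a = 22 * 100^0.4
F = 22 * 6.309573

138.8106 mm


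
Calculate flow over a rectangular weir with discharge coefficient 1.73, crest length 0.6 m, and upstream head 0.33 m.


Q = C * L * H^(3/2) = 1.73 * 0.6 * 0.33^1.5 = 1.73 * 0.6 * 0.189571

0.1968 m^3/s


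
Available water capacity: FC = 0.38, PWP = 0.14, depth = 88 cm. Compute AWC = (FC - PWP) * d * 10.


AWC = (FC - PWP) * d * 10
AWC = (0.38 - 0.14) * 88 * 10
AWC = 0.2400 * 88 * 10

211.2000 mm


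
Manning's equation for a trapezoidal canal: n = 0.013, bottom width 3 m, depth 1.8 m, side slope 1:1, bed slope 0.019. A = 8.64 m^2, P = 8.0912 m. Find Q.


R = A/P = 8.64/8.0912 = 1.067827
Q = (1/0.013) * 8.64 * 1.067827^(2/3) * 0.019^0.5

95.7079 m^3/s


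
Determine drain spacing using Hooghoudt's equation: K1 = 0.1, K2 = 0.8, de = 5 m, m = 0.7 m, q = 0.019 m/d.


S^2 = 8*K2*de*m/q + 4*K1*m^2/q
S^2 = 8*0.8*5*0.7/0.019 + 4*0.1*0.7^2/0.019
S = sqrt(1189.2632)

34.4857 m


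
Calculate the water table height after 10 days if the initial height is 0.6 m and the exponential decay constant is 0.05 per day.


m = m0 * exp(-k*t)
m = 0.6 * exp(-0.05 * 10)
m = 0.6 * exp(-0.5000)

0.3639 m
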